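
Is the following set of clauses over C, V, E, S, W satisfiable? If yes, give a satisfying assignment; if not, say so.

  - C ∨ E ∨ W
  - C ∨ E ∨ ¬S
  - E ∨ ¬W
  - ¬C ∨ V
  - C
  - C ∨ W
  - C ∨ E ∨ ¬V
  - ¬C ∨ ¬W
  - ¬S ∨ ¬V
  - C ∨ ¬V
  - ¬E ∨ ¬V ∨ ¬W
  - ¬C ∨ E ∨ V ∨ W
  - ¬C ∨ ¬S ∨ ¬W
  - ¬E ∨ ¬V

C: True, V: True, E: False, S: False, W: False

Unit clause (C) forces C = True.
In (¬C ∨ ¬W) only ¬W is left, so W = False.
In (¬C ∨ V) only V is left, so V = True.
In (¬S ∨ ¬V) only ¬S is left, so S = False.
In (¬E ∨ ¬V) only ¬E is left, so E = False.
All clauses satisfied.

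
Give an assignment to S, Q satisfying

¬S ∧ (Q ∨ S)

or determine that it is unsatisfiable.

S = False, Q = True

  ¬S = True
  Q ∨ S = True
Both conjuncts True, so the formula holds.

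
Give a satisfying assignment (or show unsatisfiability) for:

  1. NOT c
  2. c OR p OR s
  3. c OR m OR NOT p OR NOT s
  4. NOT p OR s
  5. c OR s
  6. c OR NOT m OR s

m = True; s = True; p = True; c = False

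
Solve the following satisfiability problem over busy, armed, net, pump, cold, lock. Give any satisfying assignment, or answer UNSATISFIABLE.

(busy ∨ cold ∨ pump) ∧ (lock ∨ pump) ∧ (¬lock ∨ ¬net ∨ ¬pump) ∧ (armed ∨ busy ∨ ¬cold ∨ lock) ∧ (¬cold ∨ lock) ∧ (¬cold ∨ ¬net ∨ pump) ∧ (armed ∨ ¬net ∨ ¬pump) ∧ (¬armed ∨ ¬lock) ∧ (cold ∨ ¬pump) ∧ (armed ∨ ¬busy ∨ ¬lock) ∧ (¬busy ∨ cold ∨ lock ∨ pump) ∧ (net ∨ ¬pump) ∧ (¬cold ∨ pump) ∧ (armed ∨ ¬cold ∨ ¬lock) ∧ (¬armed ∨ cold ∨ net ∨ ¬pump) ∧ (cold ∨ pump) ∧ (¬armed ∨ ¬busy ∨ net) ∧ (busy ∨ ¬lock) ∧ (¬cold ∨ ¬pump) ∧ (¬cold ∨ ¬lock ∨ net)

Case cold = True:
  (¬cold ∨ lock) forces lock = True.
  (¬armed ∨ ¬lock) forces armed = False.
  Clause (armed ∨ ¬cold ∨ ¬lock) is falsified — contradiction.
Case cold = False:
  (cold ∨ ¬pump) forces pump = False.
  Clause (cold ∨ pump) is falsified — contradiction.
Both cases fail, so the formula is unsatisfiable.

The formula is unsatisfiable.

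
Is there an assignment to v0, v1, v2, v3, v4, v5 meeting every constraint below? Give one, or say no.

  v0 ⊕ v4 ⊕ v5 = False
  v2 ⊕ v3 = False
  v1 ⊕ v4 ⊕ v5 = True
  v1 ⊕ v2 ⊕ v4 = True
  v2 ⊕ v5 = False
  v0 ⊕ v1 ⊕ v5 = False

v0 = False, v1 = True, v2 = True, v3 = True, v4 = True, v5 = True

v0 ⊕ v4 ⊕ v5 = F ⊕ T ⊕ T = False ✓
v2 ⊕ v3 = T ⊕ T = False ✓
v1 ⊕ v4 ⊕ v5 = T ⊕ T ⊕ T = True ✓
v1 ⊕ v2 ⊕ v4 = T ⊕ T ⊕ T = True ✓
v2 ⊕ v5 = T ⊕ T = False ✓
v0 ⊕ v1 ⊕ v5 = F ⊕ T ⊕ T = False ✓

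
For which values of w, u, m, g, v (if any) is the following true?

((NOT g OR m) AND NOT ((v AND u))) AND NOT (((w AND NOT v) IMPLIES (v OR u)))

w = True, u = False, m = False, g = False, v = False

  (NOT g OR m) AND NOT ((v AND u)) = True
    NOT g OR m = True
      NOT g = True
    NOT ((v AND u)) = True
      v AND u = False
  NOT (((w AND NOT v) IMPLIES (v OR u))) = True
    (w AND NOT v) IMPLIES (v OR u) = False
      w AND NOT v = True
        NOT v = True
      v OR u = False
Both conjuncts True, so the formula holds.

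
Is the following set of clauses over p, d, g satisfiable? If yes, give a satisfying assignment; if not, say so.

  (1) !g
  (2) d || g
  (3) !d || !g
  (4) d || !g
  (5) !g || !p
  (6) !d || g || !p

Unit clause (!g) forces g = False.
In (d || g) only d is left, so d = True.
In (!d || g || !p) only !p is left, so p = False.
Check each clause:
  (!g): !g holds.
  (d || g): d holds.
  (!d || !g): !g holds.
  (d || !g): d holds.
  (!g || !p): !g holds.
  (!d || g || !p): !p holds.
All clauses satisfied.

p = False; d = True; g = False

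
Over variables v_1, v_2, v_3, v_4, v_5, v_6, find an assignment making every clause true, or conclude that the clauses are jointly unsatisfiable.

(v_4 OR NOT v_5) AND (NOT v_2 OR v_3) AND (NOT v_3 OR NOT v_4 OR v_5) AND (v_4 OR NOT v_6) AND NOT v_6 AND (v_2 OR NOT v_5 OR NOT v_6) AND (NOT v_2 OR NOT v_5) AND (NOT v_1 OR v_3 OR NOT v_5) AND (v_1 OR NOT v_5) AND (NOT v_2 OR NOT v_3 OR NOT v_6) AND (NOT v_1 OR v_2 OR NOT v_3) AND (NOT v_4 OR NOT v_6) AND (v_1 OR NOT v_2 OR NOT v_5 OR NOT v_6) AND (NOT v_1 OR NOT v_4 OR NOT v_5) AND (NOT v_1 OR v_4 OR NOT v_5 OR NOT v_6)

v_1 = False, v_2 = True, v_3 = True, v_4 = False, v_5 = False, v_6 = False

Unit clause (NOT v_6) forces v_6 = False.
Set v_1 = False.
  then (v_1 OR NOT v_5) forces v_5 = False.
Set v_2 = True.
  then (NOT v_2 OR v_3) forces v_3 = True.
  then (NOT v_3 OR NOT v_4 OR v_5) forces v_4 = False.
All clauses satisfied.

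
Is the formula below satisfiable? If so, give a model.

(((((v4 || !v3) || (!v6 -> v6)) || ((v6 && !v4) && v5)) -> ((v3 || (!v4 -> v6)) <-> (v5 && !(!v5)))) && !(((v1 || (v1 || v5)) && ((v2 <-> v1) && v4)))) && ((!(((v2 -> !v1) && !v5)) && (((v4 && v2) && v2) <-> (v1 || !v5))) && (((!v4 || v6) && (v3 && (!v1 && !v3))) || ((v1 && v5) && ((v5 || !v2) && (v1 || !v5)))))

Case v5 = True: the formula simplifies to (((((v4 || !v3) || (!v6 -> v6)) || (v6 && !v4)) -> (v3 || (!v4 -> v6))) && !(((v2 <-> v1) && v4))) && ((((v4 && v2) && v2) <-> v1) && (((!v4 || v6) && (v3 && (!v1 && !v3))) || (v1 && v1))).
  v3 = True: simplifies to !(((v2 <-> v1) && v4)) && ((((v4 && v2) && v2) <-> v1) && (v1 && v1)).
    v1 = True: simplifies to !((v2 && v4)) && ((v4 && v2) && v2).
      v2 = True: simplifies to !v4 && v4.
        v4 = True: the conjunct !v4 is False.
        v4 = False: the conjunct v4 is False.
      v2 = False: the conjunct v2 is False.
    v1 = False: the conjunct v1 is False.
  v3 = False: simplifies to ((!v4 -> v6) && !(((v2 <-> v1) && v4))) && ((((v4 && v2) && v2) <-> v1) && (v1 && v1)).
    v1 = True: simplifies to ((!v4 -> v6) && !((v2 && v4))) && ((v4 && v2) && v2).
      v4 = True: simplifies to !v2 && (v2 && v2).
        v2 = True: the conjunct !v2 is False.
        v2 = False: the conjunct v2 is False.
      v4 = False: the conjunct v4 is False.
    v1 = False: the conjunct v1 is False.
Case v5 = False: the formula simplifies to ((((v4 || !v3) || (!v6 -> v6)) -> !((v3 || (!v4 -> v6)))) && !(((v1 || v1) && ((v2 <-> v1) && v4)))) && ((!((v2 -> !v1)) && ((v4 && v2) && v2)) && ((!v4 || v6) && (v3 && (!v1 && !v3)))).
  v1 = True: the conjunct !v1 is False.
  v1 = False: the conjunct !((v2 -> !v1)) becomes !((v2 -> True)) = False.
Both cases fail — unsatisfiable.

UNSATISFIABLE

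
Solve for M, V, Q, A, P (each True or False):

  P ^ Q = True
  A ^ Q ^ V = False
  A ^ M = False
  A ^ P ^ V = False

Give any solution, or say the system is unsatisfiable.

Adding constraints 1, 2, 4 mod 2: every variable appears an even number of times on the left, so the left side is 0.
But the right sides sum to 1 (mod 2). 0 ≠ 1 — the system is inconsistent.

Unsatisfiable — no assignment works.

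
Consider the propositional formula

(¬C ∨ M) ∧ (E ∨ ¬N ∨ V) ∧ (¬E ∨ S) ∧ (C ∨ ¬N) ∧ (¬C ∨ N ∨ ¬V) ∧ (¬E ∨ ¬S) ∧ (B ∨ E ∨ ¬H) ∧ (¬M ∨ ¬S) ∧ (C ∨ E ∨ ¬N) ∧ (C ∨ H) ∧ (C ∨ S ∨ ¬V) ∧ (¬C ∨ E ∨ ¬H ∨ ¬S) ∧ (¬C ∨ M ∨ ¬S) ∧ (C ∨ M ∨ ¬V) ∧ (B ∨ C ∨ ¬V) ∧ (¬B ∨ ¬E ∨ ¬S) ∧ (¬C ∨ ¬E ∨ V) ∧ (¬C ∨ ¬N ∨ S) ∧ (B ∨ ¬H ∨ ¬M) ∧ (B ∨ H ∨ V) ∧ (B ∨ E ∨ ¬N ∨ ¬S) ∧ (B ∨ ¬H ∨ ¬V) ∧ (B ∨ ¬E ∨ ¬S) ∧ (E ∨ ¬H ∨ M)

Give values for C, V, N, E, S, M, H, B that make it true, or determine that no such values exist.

C = True, V = False, N = False, E = False, S = False, M = True, H = False, B = True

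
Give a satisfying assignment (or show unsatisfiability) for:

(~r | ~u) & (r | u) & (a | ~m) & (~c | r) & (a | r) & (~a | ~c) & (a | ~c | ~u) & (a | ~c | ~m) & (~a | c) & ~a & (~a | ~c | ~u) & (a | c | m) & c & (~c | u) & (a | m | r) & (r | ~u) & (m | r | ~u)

No satisfying assignment exists.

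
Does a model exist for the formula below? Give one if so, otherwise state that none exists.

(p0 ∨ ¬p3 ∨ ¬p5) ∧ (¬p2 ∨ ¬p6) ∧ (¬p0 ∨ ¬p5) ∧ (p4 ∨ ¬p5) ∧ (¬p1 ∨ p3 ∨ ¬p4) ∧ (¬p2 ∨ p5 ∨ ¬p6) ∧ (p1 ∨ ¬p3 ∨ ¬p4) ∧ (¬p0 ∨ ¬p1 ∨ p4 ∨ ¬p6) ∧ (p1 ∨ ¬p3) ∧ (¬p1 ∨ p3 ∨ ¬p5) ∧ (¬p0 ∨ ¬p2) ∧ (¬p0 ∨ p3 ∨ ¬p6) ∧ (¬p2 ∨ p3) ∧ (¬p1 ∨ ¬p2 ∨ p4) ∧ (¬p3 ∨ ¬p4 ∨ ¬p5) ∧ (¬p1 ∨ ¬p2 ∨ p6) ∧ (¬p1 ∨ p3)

p0=T; p1=T; p2=F; p3=T; p4=T; p5=F; p6=T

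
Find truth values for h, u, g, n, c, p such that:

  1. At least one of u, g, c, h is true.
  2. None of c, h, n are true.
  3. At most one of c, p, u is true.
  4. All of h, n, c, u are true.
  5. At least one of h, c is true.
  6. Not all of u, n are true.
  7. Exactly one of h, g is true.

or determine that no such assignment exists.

Case h = True:
  Constraint (2) is violated (h=T) — contradiction.
Case h = False:
  Constraint (4) is violated (h=F) — contradiction.
Both cases fail — unsatisfiable.

The formula is unsatisfiable.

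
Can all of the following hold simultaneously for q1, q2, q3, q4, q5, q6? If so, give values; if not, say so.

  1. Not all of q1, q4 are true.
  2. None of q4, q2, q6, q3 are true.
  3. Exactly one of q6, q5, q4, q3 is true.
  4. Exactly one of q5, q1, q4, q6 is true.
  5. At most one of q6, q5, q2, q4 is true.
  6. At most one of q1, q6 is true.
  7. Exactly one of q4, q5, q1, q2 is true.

q1: False; q2: False; q3: False; q4: False; q5: True; q6: False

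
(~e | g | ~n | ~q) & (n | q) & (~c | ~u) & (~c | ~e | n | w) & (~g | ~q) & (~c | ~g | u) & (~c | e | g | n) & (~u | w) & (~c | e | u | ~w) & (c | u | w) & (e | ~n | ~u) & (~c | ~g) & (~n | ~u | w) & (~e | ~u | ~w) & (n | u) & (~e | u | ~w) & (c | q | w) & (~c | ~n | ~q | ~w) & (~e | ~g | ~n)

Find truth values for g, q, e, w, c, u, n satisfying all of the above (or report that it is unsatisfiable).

Set g = False.
Set q = True.
Set e = False.
Set w = True.
Try c = True:
  (~c | ~u) forces u = False.
  clause (~c | e | u | ~w) is falsified — backtrack.
So c = False.
Set u = False.
  then (n | u) forces n = True.
All clauses satisfied.

g=F, q=T, e=F, w=T, c=F, u=F, n=T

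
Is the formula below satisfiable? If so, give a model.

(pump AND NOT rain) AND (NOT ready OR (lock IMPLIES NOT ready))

lock: True, pump: True, rain: False, ready: False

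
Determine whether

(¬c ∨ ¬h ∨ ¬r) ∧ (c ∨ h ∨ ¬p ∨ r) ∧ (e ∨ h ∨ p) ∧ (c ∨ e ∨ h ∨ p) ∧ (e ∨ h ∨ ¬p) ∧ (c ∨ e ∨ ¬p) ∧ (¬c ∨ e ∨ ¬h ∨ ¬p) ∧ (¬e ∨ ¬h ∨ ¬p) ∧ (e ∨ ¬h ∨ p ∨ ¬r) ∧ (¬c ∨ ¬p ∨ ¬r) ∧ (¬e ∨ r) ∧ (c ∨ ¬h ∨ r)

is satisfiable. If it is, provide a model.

h=F, r=T, p=T, c=F, e=T

Set h = False.
Try r = False:
  (¬e ∨ r) forces e = False.
  (e ∨ h ∨ p) forces p = True.
  clause (e ∨ h ∨ ¬p) is falsified — backtrack.
So r = True.
Set p = True.
  then (e ∨ h ∨ ¬p) forces e = True.
  then (¬c ∨ ¬p ∨ ¬r) forces c = False.
All clauses satisfied.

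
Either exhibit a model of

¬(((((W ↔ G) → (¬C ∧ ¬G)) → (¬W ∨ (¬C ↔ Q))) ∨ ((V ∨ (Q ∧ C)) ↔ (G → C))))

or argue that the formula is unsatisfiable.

C = False; Q = False; W = True; V = False; G = False

  ¬(((((W ↔ G) → (¬C ∧ ¬G)) → (¬W ∨ (¬C ↔ Q))) ∨ ((V ∨ (Q ∧ C)) ↔ (G → C)))) = True
    (((W ↔ G) → (¬C ∧ ¬G)) → (¬W ∨ (¬C ↔ Q))) ∨ ((V ∨ (Q ∧ C)) ↔ (G → C)) = False
      ((W ↔ G) → (¬C ∧ ¬G)) → (¬W ∨ (¬C ↔ Q)) = False
        (W ↔ G) → (¬C ∧ ¬G) = True
          W ↔ G = False
          ¬C ∧ ¬G = True
            ¬C = True
            ¬G = True
        ¬W ∨ (¬C ↔ Q) = False
          ¬W = False
          ¬C ↔ Q = False
            ¬C = True
      (V ∨ (Q ∧ C)) ↔ (G → C) = False
        V ∨ (Q ∧ C) = False
          Q ∧ C = False
        G → C = True
The formula evaluates to True.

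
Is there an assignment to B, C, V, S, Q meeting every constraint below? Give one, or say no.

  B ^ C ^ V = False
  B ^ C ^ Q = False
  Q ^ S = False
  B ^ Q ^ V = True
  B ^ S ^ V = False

No satisfying assignment exists.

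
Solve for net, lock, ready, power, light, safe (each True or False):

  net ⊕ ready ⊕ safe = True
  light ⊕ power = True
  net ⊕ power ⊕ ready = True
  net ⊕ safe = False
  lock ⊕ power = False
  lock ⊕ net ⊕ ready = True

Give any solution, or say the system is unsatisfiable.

net=F; lock=F; ready=T; power=F; light=T; safe=F

net ⊕ ready ⊕ safe = F ⊕ T ⊕ F = True ✓
light ⊕ power = T ⊕ F = True ✓
net ⊕ power ⊕ ready = F ⊕ F ⊕ T = True ✓
net ⊕ safe = F ⊕ F = False ✓
lock ⊕ power = F ⊕ F = False ✓
lock ⊕ net ⊕ ready = F ⊕ F ⊕ T = True ✓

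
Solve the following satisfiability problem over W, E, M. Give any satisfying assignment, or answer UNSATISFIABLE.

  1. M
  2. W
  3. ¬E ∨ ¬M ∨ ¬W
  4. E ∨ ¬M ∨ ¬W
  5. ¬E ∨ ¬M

The formula is unsatisfiable.

Case W = True:
  (M) forces M = True.
  (¬E ∨ ¬M ∨ ¬W) forces E = False.
  Clause (E ∨ ¬M ∨ ¬W) is falsified — contradiction.
Case W = False:
  Clause (W) is falsified — contradiction.
Both cases fail, so the formula is unsatisfiable.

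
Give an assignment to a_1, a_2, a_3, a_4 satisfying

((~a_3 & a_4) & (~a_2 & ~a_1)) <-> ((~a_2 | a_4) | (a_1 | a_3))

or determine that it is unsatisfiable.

a_1=F; a_2=F; a_3=F; a_4=T

  ((~a_3 & a_4) & (~a_2 & ~a_1)) <-> ((~a_2 | a_4) | (a_1 | a_3)) = True
    (~a_3 & a_4) & (~a_2 & ~a_1) = True
      ~a_3 & a_4 = True
        ~a_3 = True
      ~a_2 & ~a_1 = True
        ~a_2 = True
        ~a_1 = True
    (~a_2 | a_4) | (a_1 | a_3) = True
      ~a_2 | a_4 = True
        ~a_2 = True
      a_1 | a_3 = False
The formula evaluates to True.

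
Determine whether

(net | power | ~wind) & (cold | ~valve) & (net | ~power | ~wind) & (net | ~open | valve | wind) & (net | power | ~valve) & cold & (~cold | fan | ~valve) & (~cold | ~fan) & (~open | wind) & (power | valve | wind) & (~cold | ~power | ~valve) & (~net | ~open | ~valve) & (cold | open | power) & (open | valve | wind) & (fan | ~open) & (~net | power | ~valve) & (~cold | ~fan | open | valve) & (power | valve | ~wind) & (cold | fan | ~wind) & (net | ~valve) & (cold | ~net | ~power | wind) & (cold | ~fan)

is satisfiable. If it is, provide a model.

Unit clause (cold) forces cold = True.
In (~cold | ~fan) only ~fan is left, so fan = False.
In (fan | ~open) only ~open is left, so open = False.
In (~cold | fan | ~valve) only ~valve is left, so valve = False.
In (open | valve | wind) only wind is left, so wind = True.
In (power | valve | ~wind) only power is left, so power = True.
In (net | ~power | ~wind) only net is left, so net = True.
All clauses satisfied.

power: True, wind: True, valve: False, fan: False, net: True, cold: True, open: False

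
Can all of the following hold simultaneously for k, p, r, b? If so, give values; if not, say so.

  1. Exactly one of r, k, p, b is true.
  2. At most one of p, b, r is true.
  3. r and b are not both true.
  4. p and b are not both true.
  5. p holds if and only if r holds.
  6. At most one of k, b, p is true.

k = True; p = False; r = False; b = False

  (1) {r, k, p, b}: 1 true — exactly one ✓
  (2) {p, b, r}: 0 true — at most one ✓
  (3) r=F, b=F — not both ✓
  (4) p=F, b=F — not both ✓
  (5) p=F, r=F — same ✓
  (6) {k, b, p}: 1 true — at most one ✓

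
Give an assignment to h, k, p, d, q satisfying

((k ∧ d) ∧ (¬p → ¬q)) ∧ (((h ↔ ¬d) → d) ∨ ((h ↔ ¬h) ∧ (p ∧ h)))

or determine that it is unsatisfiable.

h: False; k: True; p: True; d: True; q: True

  (k ∧ d) ∧ (¬p → ¬q) = True
    k ∧ d = True
    ¬p → ¬q = True
      ¬p = False
      ¬q = False
  ((h ↔ ¬d) → d) ∨ ((h ↔ ¬h) ∧ (p ∧ h)) = True
    (h ↔ ¬d) → d = True
      h ↔ ¬d = True
        ¬d = False
    (h ↔ ¬h) ∧ (p ∧ h) = False
      h ↔ ¬h = False
        ¬h = True
      p ∧ h = False
Both conjuncts True, so the formula holds.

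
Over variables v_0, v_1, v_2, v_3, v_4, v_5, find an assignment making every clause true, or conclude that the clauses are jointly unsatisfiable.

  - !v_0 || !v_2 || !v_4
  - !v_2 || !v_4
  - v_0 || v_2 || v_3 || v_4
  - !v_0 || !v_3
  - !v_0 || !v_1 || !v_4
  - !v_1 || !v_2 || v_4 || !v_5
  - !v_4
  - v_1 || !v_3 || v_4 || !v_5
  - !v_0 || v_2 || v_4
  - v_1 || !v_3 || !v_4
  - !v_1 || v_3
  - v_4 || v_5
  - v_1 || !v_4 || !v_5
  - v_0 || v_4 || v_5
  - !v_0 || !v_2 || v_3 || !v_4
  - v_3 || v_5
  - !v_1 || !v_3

v_0=T, v_1=F, v_2=T, v_3=F, v_4=F, v_5=T

Unit clause (!v_4) forces v_4 = False.
In (v_4 || v_5) only v_5 is left, so v_5 = True.
Set v_0 = True.
  then (!v_0 || !v_3) forces v_3 = False.
  then (!v_0 || v_2 || v_4) forces v_2 = True.
  then (!v_1 || v_3) forces v_1 = False.
All clauses satisfied.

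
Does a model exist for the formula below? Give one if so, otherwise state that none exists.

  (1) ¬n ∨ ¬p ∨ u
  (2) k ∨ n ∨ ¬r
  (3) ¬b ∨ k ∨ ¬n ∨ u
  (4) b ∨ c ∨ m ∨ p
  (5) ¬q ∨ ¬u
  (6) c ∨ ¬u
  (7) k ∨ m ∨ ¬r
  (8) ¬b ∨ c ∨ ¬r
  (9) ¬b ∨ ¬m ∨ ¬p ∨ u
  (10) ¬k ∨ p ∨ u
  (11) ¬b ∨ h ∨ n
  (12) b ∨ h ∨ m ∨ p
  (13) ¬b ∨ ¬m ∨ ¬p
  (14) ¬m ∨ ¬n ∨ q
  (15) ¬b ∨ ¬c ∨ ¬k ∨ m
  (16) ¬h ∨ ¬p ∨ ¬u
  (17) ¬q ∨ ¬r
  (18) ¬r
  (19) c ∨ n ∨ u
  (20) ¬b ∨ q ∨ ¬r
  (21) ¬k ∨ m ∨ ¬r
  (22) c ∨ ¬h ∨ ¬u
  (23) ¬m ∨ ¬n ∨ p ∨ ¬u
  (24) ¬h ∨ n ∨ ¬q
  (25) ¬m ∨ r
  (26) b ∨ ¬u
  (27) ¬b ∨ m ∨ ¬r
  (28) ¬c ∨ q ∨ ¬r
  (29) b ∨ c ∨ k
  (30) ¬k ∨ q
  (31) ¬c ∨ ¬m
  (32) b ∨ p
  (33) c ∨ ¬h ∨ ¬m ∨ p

u = True, h = True, c = True, p = False, b = True, r = False, m = False, k = False, n = False, q = False

Unit clause (¬r) forces r = False.
In (¬m ∨ r) only ¬m is left, so m = False.
Set u = True.
  then (¬q ∨ ¬u) forces q = False.
  then (c ∨ ¬u) forces c = True.
  then (b ∨ ¬u) forces b = True.
  then (¬k ∨ q) forces k = False.
Set h = True.
  then (¬h ∨ ¬p ∨ ¬u) forces p = False.
Set n = False.
All clauses satisfied.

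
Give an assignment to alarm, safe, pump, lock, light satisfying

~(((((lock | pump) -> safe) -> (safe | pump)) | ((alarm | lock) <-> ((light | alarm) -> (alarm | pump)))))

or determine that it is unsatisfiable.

alarm=F, safe=F, pump=F, lock=F, light=F

  ~(((((lock | pump) -> safe) -> (safe | pump)) | ((alarm | lock) <-> ((light | alarm) -> (alarm | pump))))) = True
    (((lock | pump) -> safe) -> (safe | pump)) | ((alarm | lock) <-> ((light | alarm) -> (alarm | pump))) = False
      ((lock | pump) -> safe) -> (safe | pump) = False
        (lock | pump) -> safe = True
          lock | pump = False
        safe | pump = False
      (alarm | lock) <-> ((light | alarm) -> (alarm | pump)) = False
        alarm | lock = False
        (light | alarm) -> (alarm | pump) = True
          light | alarm = False
          alarm | pump = False
The formula evaluates to True.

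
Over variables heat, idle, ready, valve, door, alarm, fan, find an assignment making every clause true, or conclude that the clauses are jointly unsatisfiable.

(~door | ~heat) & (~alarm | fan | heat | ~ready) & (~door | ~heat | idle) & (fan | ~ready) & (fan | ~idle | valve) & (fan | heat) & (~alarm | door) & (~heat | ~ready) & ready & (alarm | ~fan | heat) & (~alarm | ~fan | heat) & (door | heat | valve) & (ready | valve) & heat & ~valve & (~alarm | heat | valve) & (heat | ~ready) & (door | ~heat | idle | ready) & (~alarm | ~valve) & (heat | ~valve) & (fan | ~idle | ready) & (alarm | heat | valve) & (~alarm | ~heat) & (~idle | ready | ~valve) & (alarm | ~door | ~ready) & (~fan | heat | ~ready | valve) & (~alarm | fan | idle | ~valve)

Unsatisfiable — no assignment works.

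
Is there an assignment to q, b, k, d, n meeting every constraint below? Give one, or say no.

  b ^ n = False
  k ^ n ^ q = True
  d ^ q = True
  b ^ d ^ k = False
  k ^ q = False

q=F; b=T; k=F; d=T; n=T

b ^ n = T ^ T = False ✓
k ^ n ^ q = F ^ T ^ F = True ✓
d ^ q = T ^ F = True ✓
b ^ d ^ k = T ^ T ^ F = False ✓
k ^ q = F ^ F = False ✓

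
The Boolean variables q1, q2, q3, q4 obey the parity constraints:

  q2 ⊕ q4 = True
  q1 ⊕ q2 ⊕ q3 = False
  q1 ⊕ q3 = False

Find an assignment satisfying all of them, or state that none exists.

q1 = False, q2 = False, q3 = False, q4 = True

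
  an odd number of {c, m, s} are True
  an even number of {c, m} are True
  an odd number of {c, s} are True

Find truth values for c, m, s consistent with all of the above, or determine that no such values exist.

c = False, m = False, s = True

{c, m, s}: 1 true → odd ✓
{c, m}: 0 true → even ✓
{c, s}: 1 true → odd ✓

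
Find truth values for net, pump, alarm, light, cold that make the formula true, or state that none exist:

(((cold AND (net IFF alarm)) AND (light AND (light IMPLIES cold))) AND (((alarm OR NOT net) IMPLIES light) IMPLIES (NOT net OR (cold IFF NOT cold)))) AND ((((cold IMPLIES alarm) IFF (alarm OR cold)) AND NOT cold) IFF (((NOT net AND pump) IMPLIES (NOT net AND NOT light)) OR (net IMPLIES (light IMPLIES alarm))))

Case cold = True: the formula simplifies to (((net IFF alarm) AND light) AND (((alarm OR NOT net) IMPLIES light) IMPLIES NOT net)) AND NOT ((((NOT net AND pump) IMPLIES (NOT net AND NOT light)) OR (net IMPLIES (light IMPLIES alarm)))).
  net = True: the conjunct NOT ((((NOT net AND pump) IMPLIES (NOT net AND NOT light)) OR (net IMPLIES (light IMPLIES alarm)))) becomes NOT ((True OR (light IMPLIES alarm))) = False.
  net = False: the conjunct NOT ((((NOT net AND pump) IMPLIES (NOT net AND NOT light)) OR (net IMPLIES (light IMPLIES alarm)))) becomes NOT (((pump IMPLIES NOT light) OR True)) = False.
Case cold = False: the conjunct cold is False.
Both cases fail — unsatisfiable.

Unsatisfiable — no assignment works.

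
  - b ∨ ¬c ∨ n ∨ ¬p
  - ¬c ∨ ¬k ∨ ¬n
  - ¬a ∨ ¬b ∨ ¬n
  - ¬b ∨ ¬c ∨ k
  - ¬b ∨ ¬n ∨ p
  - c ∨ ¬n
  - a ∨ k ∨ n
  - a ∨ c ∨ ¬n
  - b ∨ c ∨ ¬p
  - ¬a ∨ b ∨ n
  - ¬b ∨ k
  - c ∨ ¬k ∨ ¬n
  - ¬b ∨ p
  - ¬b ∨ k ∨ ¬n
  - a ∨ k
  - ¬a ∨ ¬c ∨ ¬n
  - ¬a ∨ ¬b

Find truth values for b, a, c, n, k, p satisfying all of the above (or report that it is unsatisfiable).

b=F, a=F, c=F, n=F, k=T, p=F

Set b = False.
Try a = True:
  (¬a ∨ b ∨ n) forces n = True.
  (c ∨ ¬n) forces c = True.
  clause (¬a ∨ ¬c ∨ ¬n) is falsified — backtrack.
So a = False.
  then (a ∨ k) forces k = True.
Set c = False.
  then (c ∨ ¬n) forces n = False.
  then (b ∨ c ∨ ¬p) forces p = False.
All clauses satisfied.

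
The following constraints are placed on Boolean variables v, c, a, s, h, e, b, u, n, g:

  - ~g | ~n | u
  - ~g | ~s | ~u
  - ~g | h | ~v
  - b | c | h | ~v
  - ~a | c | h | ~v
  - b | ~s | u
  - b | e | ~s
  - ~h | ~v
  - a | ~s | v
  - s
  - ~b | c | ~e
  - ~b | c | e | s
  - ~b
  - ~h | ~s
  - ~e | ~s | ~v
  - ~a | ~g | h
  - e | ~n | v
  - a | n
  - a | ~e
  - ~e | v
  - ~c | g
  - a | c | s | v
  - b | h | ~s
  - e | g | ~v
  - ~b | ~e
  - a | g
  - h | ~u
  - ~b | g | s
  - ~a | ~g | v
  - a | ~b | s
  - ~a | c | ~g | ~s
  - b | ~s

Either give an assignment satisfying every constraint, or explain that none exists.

Case s = True:
  (~b) forces b = False.
  Clause (b | ~s) is falsified — contradiction.
Case s = False:
  Clause (s) is falsified — contradiction.
Both cases fail, so the formula is unsatisfiable.

UNSATISFIABLE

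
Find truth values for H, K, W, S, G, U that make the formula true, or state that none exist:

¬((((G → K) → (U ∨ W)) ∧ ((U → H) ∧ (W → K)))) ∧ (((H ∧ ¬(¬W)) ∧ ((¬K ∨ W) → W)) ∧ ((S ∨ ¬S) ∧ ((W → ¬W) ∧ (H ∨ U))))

UNSATISFIABLE

Case W = True: the conjunct W → ¬W becomes True → ¬True = False.
Case W = False: the conjunct ¬(¬W) becomes ¬(¬False) = False.
Both cases fail — unsatisfiable.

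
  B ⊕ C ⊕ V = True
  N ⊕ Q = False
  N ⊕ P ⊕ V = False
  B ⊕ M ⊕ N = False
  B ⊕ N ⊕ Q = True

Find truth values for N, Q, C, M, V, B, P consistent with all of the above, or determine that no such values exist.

N=F, Q=F, C=F, M=T, V=F, B=T, P=F

B ⊕ C ⊕ V = T ⊕ F ⊕ F = True ✓
N ⊕ Q = F ⊕ F = False ✓
N ⊕ P ⊕ V = F ⊕ F ⊕ F = False ✓
B ⊕ M ⊕ N = T ⊕ T ⊕ F = False ✓
B ⊕ N ⊕ Q = T ⊕ F ⊕ F = True ✓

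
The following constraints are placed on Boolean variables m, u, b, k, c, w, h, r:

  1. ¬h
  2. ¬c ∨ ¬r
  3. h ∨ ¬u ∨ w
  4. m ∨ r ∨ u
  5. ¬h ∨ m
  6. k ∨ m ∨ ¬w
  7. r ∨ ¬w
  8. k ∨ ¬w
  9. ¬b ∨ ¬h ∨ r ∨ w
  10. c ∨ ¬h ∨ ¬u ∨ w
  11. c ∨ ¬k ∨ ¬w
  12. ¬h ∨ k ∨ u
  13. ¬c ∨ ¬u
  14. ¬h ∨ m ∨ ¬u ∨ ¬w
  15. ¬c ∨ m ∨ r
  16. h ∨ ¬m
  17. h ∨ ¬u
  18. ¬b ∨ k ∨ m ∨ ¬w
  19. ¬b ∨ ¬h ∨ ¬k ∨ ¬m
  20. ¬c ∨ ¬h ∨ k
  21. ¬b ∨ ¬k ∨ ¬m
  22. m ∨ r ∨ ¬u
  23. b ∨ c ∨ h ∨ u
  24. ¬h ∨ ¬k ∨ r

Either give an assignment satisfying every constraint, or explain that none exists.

m=F, u=F, b=T, k=T, c=F, w=F, h=F, r=T

Unit clause (¬h) forces h = False.
In (h ∨ ¬m) only ¬m is left, so m = False.
In (h ∨ ¬u) only ¬u is left, so u = False.
In (m ∨ r ∨ u) only r is left, so r = True.
In (¬c ∨ ¬r) only ¬c is left, so c = False.
In (b ∨ c ∨ h ∨ u) only b is left, so b = True.
Set k = True.
  then (c ∨ ¬k ∨ ¬w) forces w = False.
All clauses satisfied.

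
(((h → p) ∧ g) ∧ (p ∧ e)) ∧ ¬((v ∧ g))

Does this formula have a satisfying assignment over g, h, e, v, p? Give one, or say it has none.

g=T, h=T, e=T, v=F, p=T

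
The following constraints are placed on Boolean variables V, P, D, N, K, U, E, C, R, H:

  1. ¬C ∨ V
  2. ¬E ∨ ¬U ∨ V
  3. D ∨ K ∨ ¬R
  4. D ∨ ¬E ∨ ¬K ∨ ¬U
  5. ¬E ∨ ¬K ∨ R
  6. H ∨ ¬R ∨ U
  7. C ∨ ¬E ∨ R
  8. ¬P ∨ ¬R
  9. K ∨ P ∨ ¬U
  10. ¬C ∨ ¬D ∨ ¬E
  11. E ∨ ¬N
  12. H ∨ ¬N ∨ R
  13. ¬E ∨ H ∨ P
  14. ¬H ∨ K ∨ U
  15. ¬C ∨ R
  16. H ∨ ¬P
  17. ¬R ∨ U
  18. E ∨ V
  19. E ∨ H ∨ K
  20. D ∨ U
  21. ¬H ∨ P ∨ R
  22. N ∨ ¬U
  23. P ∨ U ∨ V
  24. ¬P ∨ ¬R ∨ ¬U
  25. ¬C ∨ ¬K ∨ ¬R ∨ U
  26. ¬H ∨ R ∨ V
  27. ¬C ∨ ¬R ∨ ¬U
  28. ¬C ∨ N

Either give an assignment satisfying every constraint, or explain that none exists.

Try V = False:
  (¬C ∨ V) forces C = False.
  (E ∨ V) forces E = True.
  (¬E ∨ ¬U ∨ V) forces U = False.
  (C ∨ ¬E ∨ R) forces R = True.
  clause (¬R ∨ U) is falsified — backtrack.
So V = True.
Set P = False.
Try D = False:
  (D ∨ U) forces U = True.
  (K ∨ P ∨ ¬U) forces K = True.
  (D ∨ ¬E ∨ ¬K ∨ ¬U) forces E = False.
  (E ∨ ¬N) forces N = False.
  clause (N ∨ ¬U) is falsified — backtrack.
So D = True.
Set N = True.
  then (E ∨ ¬N) forces E = True.
  then (¬E ∨ H ∨ P) forces H = True.
  then (¬H ∨ P ∨ R) forces R = True.
  then (¬C ∨ ¬D ∨ ¬E) forces C = False.
  then (¬R ∨ U) forces U = True.
  then (K ∨ P ∨ ¬U) forces K = True.
All clauses satisfied.

V=T, P=F, D=T, N=T, K=T, U=T, E=T, C=F, R=T, H=T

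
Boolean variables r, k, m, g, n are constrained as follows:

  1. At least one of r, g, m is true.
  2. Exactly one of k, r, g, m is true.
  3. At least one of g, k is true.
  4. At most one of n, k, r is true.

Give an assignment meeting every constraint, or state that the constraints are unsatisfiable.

r=F, k=F, m=F, g=T, n=F

  (1) {r, g, m}: 1 true — at least one ✓
  (2) {k, r, g, m}: 1 true — exactly one ✓
  (3) {g, k}: 1 true — at least one ✓
  (4) {n, k, r}: 0 true — at most one ✓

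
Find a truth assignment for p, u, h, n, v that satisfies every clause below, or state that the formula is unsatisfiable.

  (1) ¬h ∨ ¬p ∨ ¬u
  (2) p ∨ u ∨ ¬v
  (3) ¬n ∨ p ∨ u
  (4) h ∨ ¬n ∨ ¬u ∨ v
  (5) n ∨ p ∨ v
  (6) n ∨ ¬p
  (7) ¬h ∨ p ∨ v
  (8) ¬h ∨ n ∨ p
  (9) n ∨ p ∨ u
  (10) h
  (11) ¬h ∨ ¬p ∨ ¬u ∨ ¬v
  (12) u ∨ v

p: True, u: False, h: True, n: True, v: True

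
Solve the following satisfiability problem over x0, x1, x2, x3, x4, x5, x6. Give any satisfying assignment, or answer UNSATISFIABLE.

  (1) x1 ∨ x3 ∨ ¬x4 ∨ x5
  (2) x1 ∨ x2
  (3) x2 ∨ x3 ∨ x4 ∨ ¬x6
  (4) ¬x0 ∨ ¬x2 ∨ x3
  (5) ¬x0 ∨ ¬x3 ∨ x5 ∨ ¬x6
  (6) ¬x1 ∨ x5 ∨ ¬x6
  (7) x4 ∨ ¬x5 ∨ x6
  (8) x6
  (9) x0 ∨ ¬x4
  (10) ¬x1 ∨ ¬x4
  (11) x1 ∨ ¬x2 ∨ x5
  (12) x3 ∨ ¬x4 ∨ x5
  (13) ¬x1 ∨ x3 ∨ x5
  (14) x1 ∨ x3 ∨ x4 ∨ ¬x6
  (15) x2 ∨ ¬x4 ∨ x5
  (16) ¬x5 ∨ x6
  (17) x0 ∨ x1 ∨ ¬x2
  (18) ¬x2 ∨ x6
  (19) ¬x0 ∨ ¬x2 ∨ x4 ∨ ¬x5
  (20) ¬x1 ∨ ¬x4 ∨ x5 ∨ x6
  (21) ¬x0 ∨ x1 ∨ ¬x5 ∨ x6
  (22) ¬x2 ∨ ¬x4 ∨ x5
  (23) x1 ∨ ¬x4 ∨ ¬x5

Unit clause (x6) forces x6 = True.
Set x0 = False.
  then (x0 ∨ ¬x4) forces x4 = False.
Try x1 = False:
  (x1 ∨ x2) forces x2 = True.
  clause (x0 ∨ x1 ∨ ¬x2) is falsified — backtrack.
So x1 = True.
  then (¬x1 ∨ x5 ∨ ¬x6) forces x5 = True.
Set x2 = False.
  then (x2 ∨ x3 ∨ x4 ∨ ¬x6) forces x3 = True.
All clauses satisfied.

x0=F, x1=T, x2=F, x3=T, x4=F, x5=T, x6=T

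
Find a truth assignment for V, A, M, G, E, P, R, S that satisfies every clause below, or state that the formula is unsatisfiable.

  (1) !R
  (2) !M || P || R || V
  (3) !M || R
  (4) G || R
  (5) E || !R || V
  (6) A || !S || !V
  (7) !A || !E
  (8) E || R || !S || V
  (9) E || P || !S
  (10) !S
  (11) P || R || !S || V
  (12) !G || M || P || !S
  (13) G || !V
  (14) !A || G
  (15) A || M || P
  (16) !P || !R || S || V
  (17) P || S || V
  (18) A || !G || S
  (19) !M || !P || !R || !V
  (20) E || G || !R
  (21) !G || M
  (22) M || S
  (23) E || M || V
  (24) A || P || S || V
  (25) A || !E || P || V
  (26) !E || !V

No satisfying assignment exists.

Case R = True:
  Clause (!R) is falsified — contradiction.
Case R = False:
  (!M || R) forces M = False.
  (G || R) forces G = True.
  Clause (!G || M) is falsified — contradiction.
Both cases fail, so the formula is unsatisfiable.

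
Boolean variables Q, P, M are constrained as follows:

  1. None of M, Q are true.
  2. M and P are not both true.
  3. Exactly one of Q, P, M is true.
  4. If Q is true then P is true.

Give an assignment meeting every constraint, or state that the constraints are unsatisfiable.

Q: False; P: True; M: False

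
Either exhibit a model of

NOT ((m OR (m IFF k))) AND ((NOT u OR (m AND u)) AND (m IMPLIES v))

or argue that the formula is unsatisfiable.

u = False, k = True, v = True, m = False

  NOT ((m OR (m IFF k))) = True
    m OR (m IFF k) = False
      m IFF k = False
  (NOT u OR (m AND u)) AND (m IMPLIES v) = True
    NOT u OR (m AND u) = True
      NOT u = True
      m AND u = False
    m IMPLIES v = True
Both conjuncts True, so the formula holds.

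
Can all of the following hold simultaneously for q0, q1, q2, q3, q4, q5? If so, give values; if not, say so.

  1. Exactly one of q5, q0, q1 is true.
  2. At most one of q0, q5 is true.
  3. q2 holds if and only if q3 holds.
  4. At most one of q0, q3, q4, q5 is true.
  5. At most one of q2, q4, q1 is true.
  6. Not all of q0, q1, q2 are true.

q0 = False, q1 = False, q2 = False, q3 = False, q4 = False, q5 = True

  (1) {q5, q0, q1}: 1 true — exactly one ✓
  (2) {q0, q5}: 1 true — at most one ✓
  (3) q2=F, q3=F — same ✓
  (4) {q0, q3, q4, q5}: 1 true — at most one ✓
  (5) {q2, q4, q1}: 0 true — at most one ✓
  (6) {q0, q1, q2}: 0/3 true — not all ✓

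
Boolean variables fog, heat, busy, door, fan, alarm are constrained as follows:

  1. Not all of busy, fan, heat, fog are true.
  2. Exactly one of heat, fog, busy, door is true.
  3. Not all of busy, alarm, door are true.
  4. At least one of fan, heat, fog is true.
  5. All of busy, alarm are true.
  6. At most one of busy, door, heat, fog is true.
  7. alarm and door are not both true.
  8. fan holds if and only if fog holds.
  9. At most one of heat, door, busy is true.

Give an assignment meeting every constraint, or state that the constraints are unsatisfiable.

Case busy = True:
  (2) with busy=T forces heat = False.
  (2) with busy=T forces fog = False.
  (2) with busy=T forces door = False.
  (4) with heat=F, fog=F forces fan = True.
  Constraint (8) is violated (fan=T, fog=F) — contradiction.
Case busy = False:
  Constraint (5) is violated (busy=F) — contradiction.
Both cases fail — unsatisfiable.

Unsatisfiable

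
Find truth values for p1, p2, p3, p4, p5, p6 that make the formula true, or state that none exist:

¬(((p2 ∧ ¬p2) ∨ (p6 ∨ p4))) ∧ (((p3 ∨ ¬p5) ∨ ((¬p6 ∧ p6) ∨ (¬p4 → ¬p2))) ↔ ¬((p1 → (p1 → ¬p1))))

p1 = True; p2 = True; p3 = True; p4 = False; p5 = False; p6 = False

  ¬(((p2 ∧ ¬p2) ∨ (p6 ∨ p4))) = True
    (p2 ∧ ¬p2) ∨ (p6 ∨ p4) = False
      p2 ∧ ¬p2 = False
        ¬p2 = False
      p6 ∨ p4 = False
  ((p3 ∨ ¬p5) ∨ ((¬p6 ∧ p6) ∨ (¬p4 → ¬p2))) ↔ ¬((p1 → (p1 → ¬p1))) = True
    (p3 ∨ ¬p5) ∨ ((¬p6 ∧ p6) ∨ (¬p4 → ¬p2)) = True
      p3 ∨ ¬p5 = True
        ¬p5 = True
      (¬p6 ∧ p6) ∨ (¬p4 → ¬p2) = False
        ¬p6 ∧ p6 = False
          ¬p6 = True
        ¬p4 → ¬p2 = False
          ¬p4 = True
          ¬p2 = False
    ¬((p1 → (p1 → ¬p1))) = True
      p1 → (p1 → ¬p1) = False
        p1 → ¬p1 = False
          ¬p1 = False
Both conjuncts True, so the formula holds.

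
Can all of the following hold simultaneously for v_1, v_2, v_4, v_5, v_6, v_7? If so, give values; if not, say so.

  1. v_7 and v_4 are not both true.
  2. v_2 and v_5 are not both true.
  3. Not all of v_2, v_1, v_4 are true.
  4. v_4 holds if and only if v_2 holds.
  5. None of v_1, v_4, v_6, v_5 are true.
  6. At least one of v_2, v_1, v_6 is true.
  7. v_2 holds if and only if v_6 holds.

Unsatisfiable

Case v_1 = True:
  Constraint (5) is violated (v_1=T) — contradiction.
Case v_1 = False:
  (5) forces v_4 = False.
  (4) with v_4=F forces v_2 = False.
  (5) forces v_6 = False.
  Constraint (6) is violated (v_2=F, v_1=F, v_6=F) — contradiction.
Both cases fail — unsatisfiable.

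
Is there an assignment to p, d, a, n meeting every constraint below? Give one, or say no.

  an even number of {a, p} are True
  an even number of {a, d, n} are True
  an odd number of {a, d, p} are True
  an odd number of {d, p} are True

p: False; d: True; a: False; n: True

{a, p}: 0 true → even ✓
{a, d, n}: 2 true → even ✓
{a, d, p}: 1 true → odd ✓
{d, p}: 1 true → odd ✓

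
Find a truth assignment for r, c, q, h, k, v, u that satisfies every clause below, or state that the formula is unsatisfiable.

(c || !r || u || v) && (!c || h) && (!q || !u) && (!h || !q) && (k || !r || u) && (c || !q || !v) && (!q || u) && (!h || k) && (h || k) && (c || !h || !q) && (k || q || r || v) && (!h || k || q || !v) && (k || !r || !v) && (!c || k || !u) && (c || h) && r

Unit clause (r) forces r = True.
Set c = True.
  then (!c || h) forces h = True.
  then (!h || !q) forces q = False.
  then (!h || k) forces k = True.
Set v = False.
Set u = False.
All clauses satisfied.

r = True; c = True; q = False; h = True; k = True; v = False; u = False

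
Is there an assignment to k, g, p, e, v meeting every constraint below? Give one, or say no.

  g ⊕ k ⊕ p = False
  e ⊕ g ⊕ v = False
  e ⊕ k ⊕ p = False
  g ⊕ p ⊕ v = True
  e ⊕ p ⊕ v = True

k: True, g: False, p: True, e: False, v: False

g ⊕ k ⊕ p = F ⊕ T ⊕ T = False ✓
e ⊕ g ⊕ v = F ⊕ F ⊕ F = False ✓
e ⊕ k ⊕ p = F ⊕ T ⊕ T = False ✓
g ⊕ p ⊕ v = F ⊕ T ⊕ F = True ✓
e ⊕ p ⊕ v = F ⊕ T ⊕ F = True ✓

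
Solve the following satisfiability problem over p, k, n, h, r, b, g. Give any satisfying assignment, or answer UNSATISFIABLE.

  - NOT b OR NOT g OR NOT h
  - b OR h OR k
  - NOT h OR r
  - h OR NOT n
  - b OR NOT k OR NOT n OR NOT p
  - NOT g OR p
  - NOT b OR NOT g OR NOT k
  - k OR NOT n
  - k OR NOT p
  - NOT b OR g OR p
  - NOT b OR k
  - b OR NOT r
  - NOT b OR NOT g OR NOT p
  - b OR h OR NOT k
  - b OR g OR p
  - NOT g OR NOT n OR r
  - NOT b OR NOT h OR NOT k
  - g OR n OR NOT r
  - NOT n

Unit clause (NOT n) forces n = False.
Try p = False:
  (NOT g OR p) forces g = False.
  (NOT b OR g OR p) forces b = False.
  clause (b OR g OR p) is falsified — backtrack.
So p = True.
  then (k OR NOT p) forces k = True.
Set h = False.
  then (b OR h OR NOT k) forces b = True.
  then (NOT b OR NOT g OR NOT k) forces g = False.
  then (g OR n OR NOT r) forces r = False.
All clauses satisfied.

p=T, k=T, n=F, h=F, r=F, b=T, g=F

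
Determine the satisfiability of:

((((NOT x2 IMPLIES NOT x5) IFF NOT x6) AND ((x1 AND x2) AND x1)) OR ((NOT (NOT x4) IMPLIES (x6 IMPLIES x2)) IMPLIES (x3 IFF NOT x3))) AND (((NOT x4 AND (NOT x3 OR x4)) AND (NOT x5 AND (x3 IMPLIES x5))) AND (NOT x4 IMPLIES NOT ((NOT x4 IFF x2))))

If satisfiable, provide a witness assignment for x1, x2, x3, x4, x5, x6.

The formula is unsatisfiable.

Case x4 = True: the conjunct NOT x4 is False.
Case x4 = False: the formula simplifies to ((((NOT x2 IMPLIES NOT x5) IFF NOT x6) AND ((x1 AND x2) AND x1)) OR (x3 IFF NOT x3)) AND ((NOT x3 AND (NOT x5 AND (x3 IMPLIES x5))) AND NOT x2).
  x2 = True: the conjunct NOT x2 is False.
  x2 = False: simplifies to (x3 IFF NOT x3) AND (NOT x3 AND (NOT x5 AND (x3 IMPLIES x5))).
    x3 = True: the conjunct x3 IFF NOT x3 becomes True IFF NOT True = False.
    x3 = False: the conjunct x3 IFF NOT x3 becomes False IFF NOT False = False.
Both cases fail — unsatisfiable.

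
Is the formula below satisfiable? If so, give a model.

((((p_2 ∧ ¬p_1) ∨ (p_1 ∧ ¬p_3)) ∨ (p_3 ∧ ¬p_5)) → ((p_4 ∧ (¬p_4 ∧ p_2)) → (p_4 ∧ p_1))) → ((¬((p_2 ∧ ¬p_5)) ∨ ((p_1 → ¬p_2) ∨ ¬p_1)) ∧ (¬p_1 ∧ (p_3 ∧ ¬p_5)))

p_1 = False, p_2 = True, p_3 = True, p_4 = False, p_5 = False

  ((((p_2 ∧ ¬p_1) ∨ (p_1 ∧ ¬p_3)) ∨ (p_3 ∧ ¬p_5)) → ((p_4 ∧ (¬p_4 ∧ p_2)) → (p_4 ∧ p_1))) → ((¬((p_2 ∧ ¬p_5)) ∨ ((p_1 → ¬p_2) ∨ ¬p_1)) ∧ (¬p_1 ∧ (p_3 ∧ ¬p_5))) = True
    (((p_2 ∧ ¬p_1) ∨ (p_1 ∧ ¬p_3)) ∨ (p_3 ∧ ¬p_5)) → ((p_4 ∧ (¬p_4 ∧ p_2)) → (p_4 ∧ p_1)) = True
      ((p_2 ∧ ¬p_1) ∨ (p_1 ∧ ¬p_3)) ∨ (p_3 ∧ ¬p_5) = True
        (p_2 ∧ ¬p_1) ∨ (p_1 ∧ ¬p_3) = True
          p_2 ∧ ¬p_1 = True
            ¬p_1 = True
          p_1 ∧ ¬p_3 = False
            ¬p_3 = False
        p_3 ∧ ¬p_5 = True
          ¬p_5 = True
      (p_4 ∧ (¬p_4 ∧ p_2)) → (p_4 ∧ p_1) = True
        p_4 ∧ (¬p_4 ∧ p_2) = False
          ¬p_4 ∧ p_2 = True
            ¬p_4 = True
        p_4 ∧ p_1 = False
    (¬((p_2 ∧ ¬p_5)) ∨ ((p_1 → ¬p_2) ∨ ¬p_1)) ∧ (¬p_1 ∧ (p_3 ∧ ¬p_5)) = True
      ¬((p_2 ∧ ¬p_5)) ∨ ((p_1 → ¬p_2) ∨ ¬p_1) = True
        ¬((p_2 ∧ ¬p_5)) = False
          p_2 ∧ ¬p_5 = True
            ¬p_5 = True
        (p_1 → ¬p_2) ∨ ¬p_1 = True
          p_1 → ¬p_2 = True
            ¬p_2 = False
          ¬p_1 = True
      ¬p_1 ∧ (p_3 ∧ ¬p_5) = True
        ¬p_1 = True
        p_3 ∧ ¬p_5 = True
          ¬p_5 = True
The formula evaluates to True.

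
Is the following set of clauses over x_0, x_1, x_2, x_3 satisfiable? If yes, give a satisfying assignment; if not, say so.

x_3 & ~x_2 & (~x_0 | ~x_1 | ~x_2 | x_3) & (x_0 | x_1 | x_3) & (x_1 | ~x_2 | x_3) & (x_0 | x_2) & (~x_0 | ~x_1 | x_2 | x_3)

x_0: True, x_1: False, x_2: False, x_3: True

Unit clause (x_3) forces x_3 = True.
Unit clause (~x_2) forces x_2 = False.
In (x_0 | x_2) only x_0 is left, so x_0 = True.
Set x_1 = False.
Check each clause:
  (x_3): x_3 holds.
  (~x_2): ~x_2 holds.
  (~x_0 | ~x_1 | ~x_2 | x_3): ~x_1 holds.
  (x_0 | x_1 | x_3): x_0 holds.
  (x_1 | ~x_2 | x_3): ~x_2 holds.
  (x_0 | x_2): x_0 holds.
  (~x_0 | ~x_1 | x_2 | x_3): ~x_1 holds.
All clauses satisfied.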